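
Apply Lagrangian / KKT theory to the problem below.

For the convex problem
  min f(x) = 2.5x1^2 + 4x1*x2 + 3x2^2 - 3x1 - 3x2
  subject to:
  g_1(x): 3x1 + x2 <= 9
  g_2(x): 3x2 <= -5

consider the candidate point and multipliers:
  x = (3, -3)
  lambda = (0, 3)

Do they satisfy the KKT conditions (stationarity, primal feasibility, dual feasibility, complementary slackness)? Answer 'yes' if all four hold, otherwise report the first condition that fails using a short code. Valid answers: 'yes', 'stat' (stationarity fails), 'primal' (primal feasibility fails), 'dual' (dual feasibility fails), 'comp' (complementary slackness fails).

Gradient of f: grad f(x) = Q x + c = (0, -9)
Constraint values g_i(x) = a_i^T x - b_i:
  g_1((3, -3)) = -3
  g_2((3, -3)) = -4
Stationarity residual: grad f(x) + sum_i lambda_i a_i = (0, 0)
  -> stationarity OK
Primal feasibility (all g_i <= 0): OK
Dual feasibility (all lambda_i >= 0): OK
Complementary slackness (lambda_i * g_i(x) = 0 for all i): FAILS

Verdict: the first failing condition is complementary_slackness -> comp.

comp


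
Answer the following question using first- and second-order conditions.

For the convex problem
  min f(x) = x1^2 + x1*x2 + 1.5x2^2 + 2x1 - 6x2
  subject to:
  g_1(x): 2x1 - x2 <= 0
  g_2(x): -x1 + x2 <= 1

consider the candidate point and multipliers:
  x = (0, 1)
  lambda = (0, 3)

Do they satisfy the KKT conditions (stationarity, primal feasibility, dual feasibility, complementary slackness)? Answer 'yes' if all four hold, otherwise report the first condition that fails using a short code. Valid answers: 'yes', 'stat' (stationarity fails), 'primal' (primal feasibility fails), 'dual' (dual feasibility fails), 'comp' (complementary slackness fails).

Gradient of f: grad f(x) = Q x + c = (3, -3)
Constraint values g_i(x) = a_i^T x - b_i:
  g_1((0, 1)) = -1
  g_2((0, 1)) = 0
Stationarity residual: grad f(x) + sum_i lambda_i a_i = (0, 0)
  -> stationarity OK
Primal feasibility (all g_i <= 0): OK
Dual feasibility (all lambda_i >= 0): OK
Complementary slackness (lambda_i * g_i(x) = 0 for all i): OK

Verdict: yes, KKT holds.

yes


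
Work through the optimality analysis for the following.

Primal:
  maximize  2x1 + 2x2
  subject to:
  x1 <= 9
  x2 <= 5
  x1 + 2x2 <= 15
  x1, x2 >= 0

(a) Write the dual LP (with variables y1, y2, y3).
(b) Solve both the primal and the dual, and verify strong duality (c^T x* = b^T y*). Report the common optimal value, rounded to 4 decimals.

The standard primal-dual pair for 'max c^T x s.t. A x <= b, x >= 0' is:
  Dual:  min b^T y  s.t.  A^T y >= c,  y >= 0.

So the dual LP is:
  minimize  9y1 + 5y2 + 15y3
  subject to:
    y1 + y3 >= 2
    y2 + 2y3 >= 2
    y1, y2, y3 >= 0

Solving the primal: x* = (9, 3).
  primal value c^T x* = 24.
Solving the dual: y* = (1, 0, 1).
  dual value b^T y* = 24.
Strong duality: c^T x* = b^T y*. Confirmed.

24


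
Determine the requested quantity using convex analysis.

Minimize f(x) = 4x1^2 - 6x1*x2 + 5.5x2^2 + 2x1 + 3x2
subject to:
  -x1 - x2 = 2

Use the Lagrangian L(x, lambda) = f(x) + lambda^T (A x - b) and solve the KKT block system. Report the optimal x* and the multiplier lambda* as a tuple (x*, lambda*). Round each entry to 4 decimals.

Form the Lagrangian:
  L(x, lambda) = (1/2) x^T Q x + c^T x + lambda^T (A x - b)
Stationarity (grad_x L = 0): Q x + c + A^T lambda = 0.
Primal feasibility: A x = b.

This gives the KKT block system:
  [ Q   A^T ] [ x     ]   [-c ]
  [ A    0  ] [ lambda ] = [ b ]

Solving the linear system:
  x*      = (-1.0645, -0.9355)
  lambda* = (-0.9032)
  f(x*)   = -1.5645

x* = (-1.0645, -0.9355), lambda* = (-0.9032)


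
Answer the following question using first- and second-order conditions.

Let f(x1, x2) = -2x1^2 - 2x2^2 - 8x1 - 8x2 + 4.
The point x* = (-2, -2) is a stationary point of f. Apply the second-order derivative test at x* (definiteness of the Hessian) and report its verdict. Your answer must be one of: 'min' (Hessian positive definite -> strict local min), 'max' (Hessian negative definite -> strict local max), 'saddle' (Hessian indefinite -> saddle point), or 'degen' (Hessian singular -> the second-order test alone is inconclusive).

Compute the Hessian H = grad^2 f:
  H = [[-4, 0], [0, -4]]
Verify stationarity: grad f(x*) = H x* + g = (0, 0).
Eigenvalues of H: -4, -4.
Both eigenvalues < 0, so H is negative definite -> x* is a strict local max.

max


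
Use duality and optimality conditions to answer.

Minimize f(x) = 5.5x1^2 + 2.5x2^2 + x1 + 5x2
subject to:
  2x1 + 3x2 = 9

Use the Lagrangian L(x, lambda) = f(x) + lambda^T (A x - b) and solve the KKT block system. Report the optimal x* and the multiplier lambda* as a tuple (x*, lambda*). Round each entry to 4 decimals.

Form the Lagrangian:
  L(x, lambda) = (1/2) x^T Q x + c^T x + lambda^T (A x - b)
Stationarity (grad_x L = 0): Q x + c + A^T lambda = 0.
Primal feasibility: A x = b.

This gives the KKT block system:
  [ Q   A^T ] [ x     ]   [-c ]
  [ A    0  ] [ lambda ] = [ b ]

Solving the linear system:
  x*      = (0.9328, 2.3782)
  lambda* = (-5.6303)
  f(x*)   = 31.7479

x* = (0.9328, 2.3782), lambda* = (-5.6303)


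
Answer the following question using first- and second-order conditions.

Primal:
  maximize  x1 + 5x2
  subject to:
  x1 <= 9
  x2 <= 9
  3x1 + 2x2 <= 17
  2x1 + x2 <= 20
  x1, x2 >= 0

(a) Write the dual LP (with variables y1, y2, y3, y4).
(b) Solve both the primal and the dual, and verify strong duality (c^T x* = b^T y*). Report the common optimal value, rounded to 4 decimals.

The standard primal-dual pair for 'max c^T x s.t. A x <= b, x >= 0' is:
  Dual:  min b^T y  s.t.  A^T y >= c,  y >= 0.

So the dual LP is:
  minimize  9y1 + 9y2 + 17y3 + 20y4
  subject to:
    y1 + 3y3 + 2y4 >= 1
    y2 + 2y3 + y4 >= 5
    y1, y2, y3, y4 >= 0

Solving the primal: x* = (0, 8.5).
  primal value c^T x* = 42.5.
Solving the dual: y* = (0, 0, 2.5, 0).
  dual value b^T y* = 42.5.
Strong duality: c^T x* = b^T y*. Confirmed.

42.5


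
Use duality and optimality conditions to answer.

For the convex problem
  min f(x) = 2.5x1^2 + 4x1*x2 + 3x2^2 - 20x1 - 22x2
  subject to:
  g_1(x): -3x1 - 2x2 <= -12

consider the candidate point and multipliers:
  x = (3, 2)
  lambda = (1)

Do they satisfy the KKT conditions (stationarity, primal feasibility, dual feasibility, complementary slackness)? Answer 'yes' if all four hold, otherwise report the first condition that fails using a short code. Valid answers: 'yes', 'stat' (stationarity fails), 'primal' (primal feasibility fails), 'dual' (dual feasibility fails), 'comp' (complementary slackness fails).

Gradient of f: grad f(x) = Q x + c = (3, 2)
Constraint values g_i(x) = a_i^T x - b_i:
  g_1((3, 2)) = -1
Stationarity residual: grad f(x) + sum_i lambda_i a_i = (0, 0)
  -> stationarity OK
Primal feasibility (all g_i <= 0): OK
Dual feasibility (all lambda_i >= 0): OK
Complementary slackness (lambda_i * g_i(x) = 0 for all i): FAILS

Verdict: the first failing condition is complementary_slackness -> comp.

comp


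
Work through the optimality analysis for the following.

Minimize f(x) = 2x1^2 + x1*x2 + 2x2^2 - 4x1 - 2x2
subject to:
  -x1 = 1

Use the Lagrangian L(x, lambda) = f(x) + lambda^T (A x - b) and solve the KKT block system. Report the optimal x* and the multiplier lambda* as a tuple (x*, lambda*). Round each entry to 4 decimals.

Form the Lagrangian:
  L(x, lambda) = (1/2) x^T Q x + c^T x + lambda^T (A x - b)
Stationarity (grad_x L = 0): Q x + c + A^T lambda = 0.
Primal feasibility: A x = b.

This gives the KKT block system:
  [ Q   A^T ] [ x     ]   [-c ]
  [ A    0  ] [ lambda ] = [ b ]

Solving the linear system:
  x*      = (-1, 0.75)
  lambda* = (-7.25)
  f(x*)   = 4.875

x* = (-1, 0.75), lambda* = (-7.25)


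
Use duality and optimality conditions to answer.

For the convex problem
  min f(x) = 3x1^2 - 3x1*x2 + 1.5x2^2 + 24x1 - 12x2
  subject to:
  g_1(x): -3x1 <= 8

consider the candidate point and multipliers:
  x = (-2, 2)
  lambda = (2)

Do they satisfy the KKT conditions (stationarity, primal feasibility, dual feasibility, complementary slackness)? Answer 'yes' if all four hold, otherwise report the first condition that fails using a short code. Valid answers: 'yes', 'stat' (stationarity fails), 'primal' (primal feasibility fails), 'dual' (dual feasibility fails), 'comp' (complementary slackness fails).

Gradient of f: grad f(x) = Q x + c = (6, 0)
Constraint values g_i(x) = a_i^T x - b_i:
  g_1((-2, 2)) = -2
Stationarity residual: grad f(x) + sum_i lambda_i a_i = (0, 0)
  -> stationarity OK
Primal feasibility (all g_i <= 0): OK
Dual feasibility (all lambda_i >= 0): OK
Complementary slackness (lambda_i * g_i(x) = 0 for all i): FAILS

Verdict: the first failing condition is complementary_slackness -> comp.

comp


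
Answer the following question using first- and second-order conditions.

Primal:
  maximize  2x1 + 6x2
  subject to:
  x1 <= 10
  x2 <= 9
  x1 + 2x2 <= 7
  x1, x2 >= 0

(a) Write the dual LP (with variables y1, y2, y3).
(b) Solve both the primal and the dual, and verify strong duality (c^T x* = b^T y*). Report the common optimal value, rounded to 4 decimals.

The standard primal-dual pair for 'max c^T x s.t. A x <= b, x >= 0' is:
  Dual:  min b^T y  s.t.  A^T y >= c,  y >= 0.

So the dual LP is:
  minimize  10y1 + 9y2 + 7y3
  subject to:
    y1 + y3 >= 2
    y2 + 2y3 >= 6
    y1, y2, y3 >= 0

Solving the primal: x* = (0, 3.5).
  primal value c^T x* = 21.
Solving the dual: y* = (0, 0, 3).
  dual value b^T y* = 21.
Strong duality: c^T x* = b^T y*. Confirmed.

21


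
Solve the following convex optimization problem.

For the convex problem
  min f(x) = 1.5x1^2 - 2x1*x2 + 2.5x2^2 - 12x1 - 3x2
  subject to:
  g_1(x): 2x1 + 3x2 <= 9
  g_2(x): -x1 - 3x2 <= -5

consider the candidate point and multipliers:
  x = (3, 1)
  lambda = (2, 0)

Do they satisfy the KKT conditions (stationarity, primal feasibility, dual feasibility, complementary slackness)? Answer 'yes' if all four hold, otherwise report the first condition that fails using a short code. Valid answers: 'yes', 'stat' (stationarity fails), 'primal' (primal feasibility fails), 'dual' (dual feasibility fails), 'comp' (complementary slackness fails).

Gradient of f: grad f(x) = Q x + c = (-5, -4)
Constraint values g_i(x) = a_i^T x - b_i:
  g_1((3, 1)) = 0
  g_2((3, 1)) = -1
Stationarity residual: grad f(x) + sum_i lambda_i a_i = (-1, 2)
  -> stationarity FAILS
Primal feasibility (all g_i <= 0): OK
Dual feasibility (all lambda_i >= 0): OK
Complementary slackness (lambda_i * g_i(x) = 0 for all i): OK

Verdict: the first failing condition is stationarity -> stat.

stat


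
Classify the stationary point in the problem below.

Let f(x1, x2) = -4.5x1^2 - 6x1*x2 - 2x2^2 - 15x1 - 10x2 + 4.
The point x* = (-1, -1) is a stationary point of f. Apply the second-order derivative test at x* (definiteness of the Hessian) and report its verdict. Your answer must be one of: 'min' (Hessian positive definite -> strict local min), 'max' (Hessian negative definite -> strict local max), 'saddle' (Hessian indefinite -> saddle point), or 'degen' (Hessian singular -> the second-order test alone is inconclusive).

Compute the Hessian H = grad^2 f:
  H = [[-9, -6], [-6, -4]]
Verify stationarity: grad f(x*) = H x* + g = (0, 0).
Eigenvalues of H: -13, 0.
H has a zero eigenvalue (singular; negative semidefinite but not definite), so H is neither positive definite, negative definite, nor indefinite. The second-order test alone is inconclusive -> degen.
(Indeed, f is constant along the null direction of H through x*, so x* is not a strict local extremum.)

degen


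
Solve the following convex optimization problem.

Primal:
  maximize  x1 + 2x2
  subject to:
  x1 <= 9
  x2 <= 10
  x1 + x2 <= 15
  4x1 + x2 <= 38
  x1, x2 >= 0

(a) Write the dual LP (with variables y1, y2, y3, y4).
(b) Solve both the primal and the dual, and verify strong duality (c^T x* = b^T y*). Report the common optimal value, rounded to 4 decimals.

The standard primal-dual pair for 'max c^T x s.t. A x <= b, x >= 0' is:
  Dual:  min b^T y  s.t.  A^T y >= c,  y >= 0.

So the dual LP is:
  minimize  9y1 + 10y2 + 15y3 + 38y4
  subject to:
    y1 + y3 + 4y4 >= 1
    y2 + y3 + y4 >= 2
    y1, y2, y3, y4 >= 0

Solving the primal: x* = (5, 10).
  primal value c^T x* = 25.
Solving the dual: y* = (0, 1, 1, 0).
  dual value b^T y* = 25.
Strong duality: c^T x* = b^T y*. Confirmed.

25


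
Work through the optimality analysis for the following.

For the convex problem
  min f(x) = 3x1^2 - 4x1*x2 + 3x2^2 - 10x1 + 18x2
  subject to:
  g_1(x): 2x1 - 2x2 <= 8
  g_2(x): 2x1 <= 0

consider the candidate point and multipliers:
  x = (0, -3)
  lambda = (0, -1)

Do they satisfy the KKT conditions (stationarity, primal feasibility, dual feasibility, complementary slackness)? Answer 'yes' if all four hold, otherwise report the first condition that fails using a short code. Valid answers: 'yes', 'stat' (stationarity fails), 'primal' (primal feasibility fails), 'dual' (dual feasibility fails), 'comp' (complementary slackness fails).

Gradient of f: grad f(x) = Q x + c = (2, 0)
Constraint values g_i(x) = a_i^T x - b_i:
  g_1((0, -3)) = -2
  g_2((0, -3)) = 0
Stationarity residual: grad f(x) + sum_i lambda_i a_i = (0, 0)
  -> stationarity OK
Primal feasibility (all g_i <= 0): OK
Dual feasibility (all lambda_i >= 0): FAILS
Complementary slackness (lambda_i * g_i(x) = 0 for all i): OK

Verdict: the first failing condition is dual_feasibility -> dual.

dual


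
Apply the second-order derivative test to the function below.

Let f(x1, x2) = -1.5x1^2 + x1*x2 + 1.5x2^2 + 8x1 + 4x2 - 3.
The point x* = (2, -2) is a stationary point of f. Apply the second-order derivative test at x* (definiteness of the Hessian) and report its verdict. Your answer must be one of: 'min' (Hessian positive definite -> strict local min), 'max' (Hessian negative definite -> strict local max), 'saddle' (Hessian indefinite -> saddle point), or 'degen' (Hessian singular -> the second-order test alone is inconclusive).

Compute the Hessian H = grad^2 f:
  H = [[-3, 1], [1, 3]]
Verify stationarity: grad f(x*) = H x* + g = (0, 0).
Eigenvalues of H: -3.1623, 3.1623.
Eigenvalues have mixed signs, so H is indefinite -> x* is a saddle point.

saddle


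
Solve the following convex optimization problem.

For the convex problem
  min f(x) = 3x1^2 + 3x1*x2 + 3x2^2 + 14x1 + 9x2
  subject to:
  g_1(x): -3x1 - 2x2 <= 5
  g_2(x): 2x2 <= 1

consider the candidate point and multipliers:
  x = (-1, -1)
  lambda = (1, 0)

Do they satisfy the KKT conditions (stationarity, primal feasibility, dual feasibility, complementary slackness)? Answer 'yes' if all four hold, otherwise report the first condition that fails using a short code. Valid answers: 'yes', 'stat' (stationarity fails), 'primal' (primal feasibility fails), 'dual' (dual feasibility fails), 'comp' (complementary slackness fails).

Gradient of f: grad f(x) = Q x + c = (5, 0)
Constraint values g_i(x) = a_i^T x - b_i:
  g_1((-1, -1)) = 0
  g_2((-1, -1)) = -3
Stationarity residual: grad f(x) + sum_i lambda_i a_i = (2, -2)
  -> stationarity FAILS
Primal feasibility (all g_i <= 0): OK
Dual feasibility (all lambda_i >= 0): OK
Complementary slackness (lambda_i * g_i(x) = 0 for all i): OK

Verdict: the first failing condition is stationarity -> stat.

stat


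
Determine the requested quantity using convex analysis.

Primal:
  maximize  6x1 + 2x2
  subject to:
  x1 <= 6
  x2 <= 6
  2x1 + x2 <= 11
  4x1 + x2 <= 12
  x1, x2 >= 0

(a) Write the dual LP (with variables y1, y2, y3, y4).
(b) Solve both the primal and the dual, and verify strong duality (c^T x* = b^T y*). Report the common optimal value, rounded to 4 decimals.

The standard primal-dual pair for 'max c^T x s.t. A x <= b, x >= 0' is:
  Dual:  min b^T y  s.t.  A^T y >= c,  y >= 0.

So the dual LP is:
  minimize  6y1 + 6y2 + 11y3 + 12y4
  subject to:
    y1 + 2y3 + 4y4 >= 6
    y2 + y3 + y4 >= 2
    y1, y2, y3, y4 >= 0

Solving the primal: x* = (1.5, 6).
  primal value c^T x* = 21.
Solving the dual: y* = (0, 0.5, 0, 1.5).
  dual value b^T y* = 21.
Strong duality: c^T x* = b^T y*. Confirmed.

21


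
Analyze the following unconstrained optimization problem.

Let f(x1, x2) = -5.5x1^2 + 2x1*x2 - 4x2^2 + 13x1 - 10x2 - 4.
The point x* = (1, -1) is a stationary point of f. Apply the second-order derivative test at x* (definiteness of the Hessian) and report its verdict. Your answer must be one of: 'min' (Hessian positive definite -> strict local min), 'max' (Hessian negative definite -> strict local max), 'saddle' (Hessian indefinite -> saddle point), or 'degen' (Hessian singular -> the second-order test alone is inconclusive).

Compute the Hessian H = grad^2 f:
  H = [[-11, 2], [2, -8]]
Verify stationarity: grad f(x*) = H x* + g = (0, 0).
Eigenvalues of H: -12, -7.
Both eigenvalues < 0, so H is negative definite -> x* is a strict local max.

max


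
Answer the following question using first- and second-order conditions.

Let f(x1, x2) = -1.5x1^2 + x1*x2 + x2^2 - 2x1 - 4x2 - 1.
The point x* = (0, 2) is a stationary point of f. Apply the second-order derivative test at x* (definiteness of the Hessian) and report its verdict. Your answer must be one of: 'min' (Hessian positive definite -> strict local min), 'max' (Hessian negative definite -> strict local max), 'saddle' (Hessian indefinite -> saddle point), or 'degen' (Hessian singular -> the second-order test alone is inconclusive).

Compute the Hessian H = grad^2 f:
  H = [[-3, 1], [1, 2]]
Verify stationarity: grad f(x*) = H x* + g = (0, 0).
Eigenvalues of H: -3.1926, 2.1926.
Eigenvalues have mixed signs, so H is indefinite -> x* is a saddle point.

saddle


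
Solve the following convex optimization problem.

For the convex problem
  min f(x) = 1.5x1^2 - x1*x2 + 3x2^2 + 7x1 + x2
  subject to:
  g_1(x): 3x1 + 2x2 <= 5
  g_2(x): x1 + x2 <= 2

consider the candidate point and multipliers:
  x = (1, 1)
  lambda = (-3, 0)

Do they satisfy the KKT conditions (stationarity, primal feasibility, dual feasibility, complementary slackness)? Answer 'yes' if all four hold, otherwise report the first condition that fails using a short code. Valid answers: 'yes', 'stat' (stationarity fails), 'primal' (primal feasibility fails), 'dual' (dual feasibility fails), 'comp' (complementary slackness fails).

Gradient of f: grad f(x) = Q x + c = (9, 6)
Constraint values g_i(x) = a_i^T x - b_i:
  g_1((1, 1)) = 0
  g_2((1, 1)) = 0
Stationarity residual: grad f(x) + sum_i lambda_i a_i = (0, 0)
  -> stationarity OK
Primal feasibility (all g_i <= 0): OK
Dual feasibility (all lambda_i >= 0): FAILS
Complementary slackness (lambda_i * g_i(x) = 0 for all i): OK

Verdict: the first failing condition is dual_feasibility -> dual.

dual


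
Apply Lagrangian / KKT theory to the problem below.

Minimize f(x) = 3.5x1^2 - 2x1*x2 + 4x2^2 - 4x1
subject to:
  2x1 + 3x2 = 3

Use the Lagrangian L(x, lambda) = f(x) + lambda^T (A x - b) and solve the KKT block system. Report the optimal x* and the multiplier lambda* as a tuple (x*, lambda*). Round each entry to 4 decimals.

Form the Lagrangian:
  L(x, lambda) = (1/2) x^T Q x + c^T x + lambda^T (A x - b)
Stationarity (grad_x L = 0): Q x + c + A^T lambda = 0.
Primal feasibility: A x = b.

This gives the KKT block system:
  [ Q   A^T ] [ x     ]   [-c ]
  [ A    0  ] [ lambda ] = [ b ]

Solving the linear system:
  x*      = (0.8571, 0.4286)
  lambda* = (-0.5714)
  f(x*)   = -0.8571

x* = (0.8571, 0.4286), lambda* = (-0.5714)


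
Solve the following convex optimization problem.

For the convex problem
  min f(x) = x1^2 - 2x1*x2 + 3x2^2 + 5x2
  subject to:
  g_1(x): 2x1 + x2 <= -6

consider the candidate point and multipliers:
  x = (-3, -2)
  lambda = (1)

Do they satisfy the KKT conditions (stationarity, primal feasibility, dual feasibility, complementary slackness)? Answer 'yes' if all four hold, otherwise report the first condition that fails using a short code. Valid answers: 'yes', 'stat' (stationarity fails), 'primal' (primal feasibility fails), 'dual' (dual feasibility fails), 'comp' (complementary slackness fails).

Gradient of f: grad f(x) = Q x + c = (-2, -1)
Constraint values g_i(x) = a_i^T x - b_i:
  g_1((-3, -2)) = -2
Stationarity residual: grad f(x) + sum_i lambda_i a_i = (0, 0)
  -> stationarity OK
Primal feasibility (all g_i <= 0): OK
Dual feasibility (all lambda_i >= 0): OK
Complementary slackness (lambda_i * g_i(x) = 0 for all i): FAILS

Verdict: the first failing condition is complementary_slackness -> comp.

comp


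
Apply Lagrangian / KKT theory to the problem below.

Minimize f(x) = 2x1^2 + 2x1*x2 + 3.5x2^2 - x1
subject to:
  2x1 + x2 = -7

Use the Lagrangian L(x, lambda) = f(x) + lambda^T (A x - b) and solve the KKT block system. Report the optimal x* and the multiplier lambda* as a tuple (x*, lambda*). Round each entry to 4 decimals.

Form the Lagrangian:
  L(x, lambda) = (1/2) x^T Q x + c^T x + lambda^T (A x - b)
Stationarity (grad_x L = 0): Q x + c + A^T lambda = 0.
Primal feasibility: A x = b.

This gives the KKT block system:
  [ Q   A^T ] [ x     ]   [-c ]
  [ A    0  ] [ lambda ] = [ b ]

Solving the linear system:
  x*      = (-3.4583, -0.0833)
  lambda* = (7.5)
  f(x*)   = 27.9792

x* = (-3.4583, -0.0833), lambda* = (7.5)


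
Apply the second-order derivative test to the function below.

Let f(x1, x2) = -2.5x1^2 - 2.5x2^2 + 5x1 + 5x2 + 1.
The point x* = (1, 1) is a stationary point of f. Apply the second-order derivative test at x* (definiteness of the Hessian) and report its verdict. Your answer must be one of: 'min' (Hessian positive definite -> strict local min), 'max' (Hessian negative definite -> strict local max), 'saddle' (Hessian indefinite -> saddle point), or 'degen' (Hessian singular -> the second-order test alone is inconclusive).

Compute the Hessian H = grad^2 f:
  H = [[-5, 0], [0, -5]]
Verify stationarity: grad f(x*) = H x* + g = (0, 0).
Eigenvalues of H: -5, -5.
Both eigenvalues < 0, so H is negative definite -> x* is a strict local max.

max


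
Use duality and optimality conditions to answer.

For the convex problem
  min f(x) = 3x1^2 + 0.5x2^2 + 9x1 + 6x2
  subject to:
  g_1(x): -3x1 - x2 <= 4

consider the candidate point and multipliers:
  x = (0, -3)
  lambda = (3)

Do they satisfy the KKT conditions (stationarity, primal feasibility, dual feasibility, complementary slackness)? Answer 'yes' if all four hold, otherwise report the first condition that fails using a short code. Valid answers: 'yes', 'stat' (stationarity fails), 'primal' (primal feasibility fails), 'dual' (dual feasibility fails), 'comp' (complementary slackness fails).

Gradient of f: grad f(x) = Q x + c = (9, 3)
Constraint values g_i(x) = a_i^T x - b_i:
  g_1((0, -3)) = -1
Stationarity residual: grad f(x) + sum_i lambda_i a_i = (0, 0)
  -> stationarity OK
Primal feasibility (all g_i <= 0): OK
Dual feasibility (all lambda_i >= 0): OK
Complementary slackness (lambda_i * g_i(x) = 0 for all i): FAILS

Verdict: the first failing condition is complementary_slackness -> comp.

comp


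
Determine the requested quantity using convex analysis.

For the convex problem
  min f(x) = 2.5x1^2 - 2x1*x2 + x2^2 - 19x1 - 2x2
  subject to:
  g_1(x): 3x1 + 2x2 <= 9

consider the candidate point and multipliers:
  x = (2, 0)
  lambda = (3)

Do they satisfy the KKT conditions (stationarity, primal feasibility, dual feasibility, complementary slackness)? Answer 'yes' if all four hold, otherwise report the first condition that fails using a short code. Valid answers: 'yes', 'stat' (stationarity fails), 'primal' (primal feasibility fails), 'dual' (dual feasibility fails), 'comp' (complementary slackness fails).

Gradient of f: grad f(x) = Q x + c = (-9, -6)
Constraint values g_i(x) = a_i^T x - b_i:
  g_1((2, 0)) = -3
Stationarity residual: grad f(x) + sum_i lambda_i a_i = (0, 0)
  -> stationarity OK
Primal feasibility (all g_i <= 0): OK
Dual feasibility (all lambda_i >= 0): OK
Complementary slackness (lambda_i * g_i(x) = 0 for all i): FAILS

Verdict: the first failing condition is complementary_slackness -> comp.

comp


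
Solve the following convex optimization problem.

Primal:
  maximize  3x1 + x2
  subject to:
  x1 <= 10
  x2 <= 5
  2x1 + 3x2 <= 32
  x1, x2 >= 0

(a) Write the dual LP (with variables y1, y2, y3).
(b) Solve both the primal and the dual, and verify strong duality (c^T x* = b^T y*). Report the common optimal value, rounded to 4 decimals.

The standard primal-dual pair for 'max c^T x s.t. A x <= b, x >= 0' is:
  Dual:  min b^T y  s.t.  A^T y >= c,  y >= 0.

So the dual LP is:
  minimize  10y1 + 5y2 + 32y3
  subject to:
    y1 + 2y3 >= 3
    y2 + 3y3 >= 1
    y1, y2, y3 >= 0

Solving the primal: x* = (10, 4).
  primal value c^T x* = 34.
Solving the dual: y* = (2.3333, 0, 0.3333).
  dual value b^T y* = 34.
Strong duality: c^T x* = b^T y*. Confirmed.

34


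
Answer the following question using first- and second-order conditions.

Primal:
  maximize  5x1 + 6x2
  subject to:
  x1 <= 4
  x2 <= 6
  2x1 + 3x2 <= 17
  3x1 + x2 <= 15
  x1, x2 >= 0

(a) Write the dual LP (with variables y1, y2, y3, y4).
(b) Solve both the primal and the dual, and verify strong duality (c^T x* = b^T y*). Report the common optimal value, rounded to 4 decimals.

The standard primal-dual pair for 'max c^T x s.t. A x <= b, x >= 0' is:
  Dual:  min b^T y  s.t.  A^T y >= c,  y >= 0.

So the dual LP is:
  minimize  4y1 + 6y2 + 17y3 + 15y4
  subject to:
    y1 + 2y3 + 3y4 >= 5
    y2 + 3y3 + y4 >= 6
    y1, y2, y3, y4 >= 0

Solving the primal: x* = (4, 3).
  primal value c^T x* = 38.
Solving the dual: y* = (1, 0, 2, 0).
  dual value b^T y* = 38.
Strong duality: c^T x* = b^T y*. Confirmed.

38


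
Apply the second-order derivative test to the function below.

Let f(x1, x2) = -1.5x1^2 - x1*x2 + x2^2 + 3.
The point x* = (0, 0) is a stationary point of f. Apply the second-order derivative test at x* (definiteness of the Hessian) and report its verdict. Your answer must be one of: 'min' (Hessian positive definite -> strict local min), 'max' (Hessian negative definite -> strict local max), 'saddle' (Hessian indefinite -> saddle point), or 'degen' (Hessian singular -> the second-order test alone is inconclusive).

Compute the Hessian H = grad^2 f:
  H = [[-3, -1], [-1, 2]]
Verify stationarity: grad f(x*) = H x* + g = (0, 0).
Eigenvalues of H: -3.1926, 2.1926.
Eigenvalues have mixed signs, so H is indefinite -> x* is a saddle point.

saddle


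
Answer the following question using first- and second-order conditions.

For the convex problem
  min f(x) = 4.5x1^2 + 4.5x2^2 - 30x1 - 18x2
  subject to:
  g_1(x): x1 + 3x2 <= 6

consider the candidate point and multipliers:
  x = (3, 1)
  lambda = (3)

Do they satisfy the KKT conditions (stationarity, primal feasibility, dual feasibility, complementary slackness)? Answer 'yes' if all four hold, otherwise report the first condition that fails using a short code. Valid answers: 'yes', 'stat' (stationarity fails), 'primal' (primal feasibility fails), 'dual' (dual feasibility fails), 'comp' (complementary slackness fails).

Gradient of f: grad f(x) = Q x + c = (-3, -9)
Constraint values g_i(x) = a_i^T x - b_i:
  g_1((3, 1)) = 0
Stationarity residual: grad f(x) + sum_i lambda_i a_i = (0, 0)
  -> stationarity OK
Primal feasibility (all g_i <= 0): OK
Dual feasibility (all lambda_i >= 0): OK
Complementary slackness (lambda_i * g_i(x) = 0 for all i): OK

Verdict: yes, KKT holds.

yes


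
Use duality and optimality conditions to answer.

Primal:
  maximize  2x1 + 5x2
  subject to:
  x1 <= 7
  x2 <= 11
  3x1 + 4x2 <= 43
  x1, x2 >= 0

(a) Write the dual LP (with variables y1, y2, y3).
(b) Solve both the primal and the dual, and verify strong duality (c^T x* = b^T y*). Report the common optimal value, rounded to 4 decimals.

The standard primal-dual pair for 'max c^T x s.t. A x <= b, x >= 0' is:
  Dual:  min b^T y  s.t.  A^T y >= c,  y >= 0.

So the dual LP is:
  minimize  7y1 + 11y2 + 43y3
  subject to:
    y1 + 3y3 >= 2
    y2 + 4y3 >= 5
    y1, y2, y3 >= 0

Solving the primal: x* = (0, 10.75).
  primal value c^T x* = 53.75.
Solving the dual: y* = (0, 0, 1.25).
  dual value b^T y* = 53.75.
Strong duality: c^T x* = b^T y*. Confirmed.

53.75


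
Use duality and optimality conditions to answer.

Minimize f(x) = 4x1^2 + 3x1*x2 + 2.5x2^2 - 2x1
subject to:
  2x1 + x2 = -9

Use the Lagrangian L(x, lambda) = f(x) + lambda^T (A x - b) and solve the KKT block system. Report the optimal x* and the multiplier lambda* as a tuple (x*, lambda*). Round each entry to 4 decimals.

Form the Lagrangian:
  L(x, lambda) = (1/2) x^T Q x + c^T x + lambda^T (A x - b)
Stationarity (grad_x L = 0): Q x + c + A^T lambda = 0.
Primal feasibility: A x = b.

This gives the KKT block system:
  [ Q   A^T ] [ x     ]   [-c ]
  [ A    0  ] [ lambda ] = [ b ]

Solving the linear system:
  x*      = (-3.8125, -1.375)
  lambda* = (18.3125)
  f(x*)   = 86.2188

x* = (-3.8125, -1.375), lambda* = (18.3125)


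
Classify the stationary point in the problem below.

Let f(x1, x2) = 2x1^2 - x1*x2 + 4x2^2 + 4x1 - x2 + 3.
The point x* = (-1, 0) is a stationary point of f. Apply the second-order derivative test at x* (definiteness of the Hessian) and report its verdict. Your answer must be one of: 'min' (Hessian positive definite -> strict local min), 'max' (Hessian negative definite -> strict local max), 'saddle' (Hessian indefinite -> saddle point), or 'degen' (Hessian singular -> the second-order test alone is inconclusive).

Compute the Hessian H = grad^2 f:
  H = [[4, -1], [-1, 8]]
Verify stationarity: grad f(x*) = H x* + g = (0, 0).
Eigenvalues of H: 3.7639, 8.2361.
Both eigenvalues > 0, so H is positive definite -> x* is a strict local min.

min


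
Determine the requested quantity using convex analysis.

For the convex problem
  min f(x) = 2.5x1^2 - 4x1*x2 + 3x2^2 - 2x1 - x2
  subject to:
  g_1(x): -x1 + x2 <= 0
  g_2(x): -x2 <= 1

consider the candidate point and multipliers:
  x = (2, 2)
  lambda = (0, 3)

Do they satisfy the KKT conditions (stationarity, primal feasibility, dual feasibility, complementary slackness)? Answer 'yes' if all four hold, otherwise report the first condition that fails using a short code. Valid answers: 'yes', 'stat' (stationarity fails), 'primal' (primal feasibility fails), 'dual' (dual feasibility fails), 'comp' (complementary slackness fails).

Gradient of f: grad f(x) = Q x + c = (0, 3)
Constraint values g_i(x) = a_i^T x - b_i:
  g_1((2, 2)) = 0
  g_2((2, 2)) = -3
Stationarity residual: grad f(x) + sum_i lambda_i a_i = (0, 0)
  -> stationarity OK
Primal feasibility (all g_i <= 0): OK
Dual feasibility (all lambda_i >= 0): OK
Complementary slackness (lambda_i * g_i(x) = 0 for all i): FAILS

Verdict: the first failing condition is complementary_slackness -> comp.

comp


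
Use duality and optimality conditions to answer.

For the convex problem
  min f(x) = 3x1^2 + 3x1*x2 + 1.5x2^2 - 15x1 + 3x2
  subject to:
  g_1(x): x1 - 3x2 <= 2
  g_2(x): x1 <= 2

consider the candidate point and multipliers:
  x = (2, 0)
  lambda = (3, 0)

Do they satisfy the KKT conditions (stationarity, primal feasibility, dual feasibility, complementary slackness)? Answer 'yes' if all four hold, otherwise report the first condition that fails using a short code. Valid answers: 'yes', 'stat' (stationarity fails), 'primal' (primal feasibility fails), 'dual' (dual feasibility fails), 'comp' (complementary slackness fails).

Gradient of f: grad f(x) = Q x + c = (-3, 9)
Constraint values g_i(x) = a_i^T x - b_i:
  g_1((2, 0)) = 0
  g_2((2, 0)) = 0
Stationarity residual: grad f(x) + sum_i lambda_i a_i = (0, 0)
  -> stationarity OK
Primal feasibility (all g_i <= 0): OK
Dual feasibility (all lambda_i >= 0): OK
Complementary slackness (lambda_i * g_i(x) = 0 for all i): OK

Verdict: yes, KKT holds.

yes


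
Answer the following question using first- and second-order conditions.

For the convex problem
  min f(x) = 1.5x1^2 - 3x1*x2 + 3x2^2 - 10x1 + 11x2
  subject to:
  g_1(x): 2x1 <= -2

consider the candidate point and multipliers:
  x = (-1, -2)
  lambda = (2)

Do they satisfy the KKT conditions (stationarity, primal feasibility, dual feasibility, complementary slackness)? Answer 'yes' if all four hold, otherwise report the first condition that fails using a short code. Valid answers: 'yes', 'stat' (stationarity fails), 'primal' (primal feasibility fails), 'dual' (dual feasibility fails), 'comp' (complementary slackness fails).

Gradient of f: grad f(x) = Q x + c = (-7, 2)
Constraint values g_i(x) = a_i^T x - b_i:
  g_1((-1, -2)) = 0
Stationarity residual: grad f(x) + sum_i lambda_i a_i = (-3, 2)
  -> stationarity FAILS
Primal feasibility (all g_i <= 0): OK
Dual feasibility (all lambda_i >= 0): OK
Complementary slackness (lambda_i * g_i(x) = 0 for all i): OK

Verdict: the first failing condition is stationarity -> stat.

stat


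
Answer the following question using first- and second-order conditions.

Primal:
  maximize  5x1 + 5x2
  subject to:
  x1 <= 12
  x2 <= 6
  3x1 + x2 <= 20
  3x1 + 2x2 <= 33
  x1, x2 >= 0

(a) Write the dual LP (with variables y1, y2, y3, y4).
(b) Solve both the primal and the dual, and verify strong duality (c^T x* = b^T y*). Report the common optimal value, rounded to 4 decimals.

The standard primal-dual pair for 'max c^T x s.t. A x <= b, x >= 0' is:
  Dual:  min b^T y  s.t.  A^T y >= c,  y >= 0.

So the dual LP is:
  minimize  12y1 + 6y2 + 20y3 + 33y4
  subject to:
    y1 + 3y3 + 3y4 >= 5
    y2 + y3 + 2y4 >= 5
    y1, y2, y3, y4 >= 0

Solving the primal: x* = (4.6667, 6).
  primal value c^T x* = 53.3333.
Solving the dual: y* = (0, 3.3333, 1.6667, 0).
  dual value b^T y* = 53.3333.
Strong duality: c^T x* = b^T y*. Confirmed.

53.3333


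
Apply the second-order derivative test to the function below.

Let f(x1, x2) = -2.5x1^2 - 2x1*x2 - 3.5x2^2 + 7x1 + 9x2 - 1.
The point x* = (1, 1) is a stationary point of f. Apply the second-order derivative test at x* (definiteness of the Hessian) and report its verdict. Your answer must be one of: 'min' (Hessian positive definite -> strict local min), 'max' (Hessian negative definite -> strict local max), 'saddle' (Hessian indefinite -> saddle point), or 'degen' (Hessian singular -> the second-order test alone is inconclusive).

Compute the Hessian H = grad^2 f:
  H = [[-5, -2], [-2, -7]]
Verify stationarity: grad f(x*) = H x* + g = (0, 0).
Eigenvalues of H: -8.2361, -3.7639.
Both eigenvalues < 0, so H is negative definite -> x* is a strict local max.

max


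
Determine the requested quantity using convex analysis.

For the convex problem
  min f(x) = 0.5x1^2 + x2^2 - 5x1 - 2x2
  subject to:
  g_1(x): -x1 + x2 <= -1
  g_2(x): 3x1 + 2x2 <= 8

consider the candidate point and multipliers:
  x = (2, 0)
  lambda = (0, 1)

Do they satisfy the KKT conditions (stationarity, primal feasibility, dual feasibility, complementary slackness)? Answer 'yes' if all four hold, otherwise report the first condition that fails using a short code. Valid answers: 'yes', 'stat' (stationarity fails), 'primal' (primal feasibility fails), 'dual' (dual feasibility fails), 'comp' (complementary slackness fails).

Gradient of f: grad f(x) = Q x + c = (-3, -2)
Constraint values g_i(x) = a_i^T x - b_i:
  g_1((2, 0)) = -1
  g_2((2, 0)) = -2
Stationarity residual: grad f(x) + sum_i lambda_i a_i = (0, 0)
  -> stationarity OK
Primal feasibility (all g_i <= 0): OK
Dual feasibility (all lambda_i >= 0): OK
Complementary slackness (lambda_i * g_i(x) = 0 for all i): FAILS

Verdict: the first failing condition is complementary_slackness -> comp.

comp


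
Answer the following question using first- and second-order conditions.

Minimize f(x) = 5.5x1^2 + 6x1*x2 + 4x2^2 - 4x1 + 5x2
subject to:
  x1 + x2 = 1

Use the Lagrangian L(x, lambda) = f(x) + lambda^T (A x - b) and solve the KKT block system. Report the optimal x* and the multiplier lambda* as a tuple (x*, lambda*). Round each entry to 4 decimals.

Form the Lagrangian:
  L(x, lambda) = (1/2) x^T Q x + c^T x + lambda^T (A x - b)
Stationarity (grad_x L = 0): Q x + c + A^T lambda = 0.
Primal feasibility: A x = b.

This gives the KKT block system:
  [ Q   A^T ] [ x     ]   [-c ]
  [ A    0  ] [ lambda ] = [ b ]

Solving the linear system:
  x*      = (1.5714, -0.5714)
  lambda* = (-9.8571)
  f(x*)   = 0.3571

x* = (1.5714, -0.5714), lambda* = (-9.8571)


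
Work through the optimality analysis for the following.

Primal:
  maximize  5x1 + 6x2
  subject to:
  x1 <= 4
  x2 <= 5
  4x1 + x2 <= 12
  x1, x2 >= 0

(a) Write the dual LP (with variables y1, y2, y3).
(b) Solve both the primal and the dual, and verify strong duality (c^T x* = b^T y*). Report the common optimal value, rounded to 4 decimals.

The standard primal-dual pair for 'max c^T x s.t. A x <= b, x >= 0' is:
  Dual:  min b^T y  s.t.  A^T y >= c,  y >= 0.

So the dual LP is:
  minimize  4y1 + 5y2 + 12y3
  subject to:
    y1 + 4y3 >= 5
    y2 + y3 >= 6
    y1, y2, y3 >= 0

Solving the primal: x* = (1.75, 5).
  primal value c^T x* = 38.75.
Solving the dual: y* = (0, 4.75, 1.25).
  dual value b^T y* = 38.75.
Strong duality: c^T x* = b^T y*. Confirmed.

38.75


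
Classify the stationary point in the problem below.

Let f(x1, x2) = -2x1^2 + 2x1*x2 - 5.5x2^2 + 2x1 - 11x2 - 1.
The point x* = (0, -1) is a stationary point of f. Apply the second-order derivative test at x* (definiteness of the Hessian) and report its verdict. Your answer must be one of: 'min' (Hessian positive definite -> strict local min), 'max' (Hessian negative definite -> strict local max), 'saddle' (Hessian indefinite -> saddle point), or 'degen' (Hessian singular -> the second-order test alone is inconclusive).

Compute the Hessian H = grad^2 f:
  H = [[-4, 2], [2, -11]]
Verify stationarity: grad f(x*) = H x* + g = (0, 0).
Eigenvalues of H: -11.5311, -3.4689.
Both eigenvalues < 0, so H is negative definite -> x* is a strict local max.

max


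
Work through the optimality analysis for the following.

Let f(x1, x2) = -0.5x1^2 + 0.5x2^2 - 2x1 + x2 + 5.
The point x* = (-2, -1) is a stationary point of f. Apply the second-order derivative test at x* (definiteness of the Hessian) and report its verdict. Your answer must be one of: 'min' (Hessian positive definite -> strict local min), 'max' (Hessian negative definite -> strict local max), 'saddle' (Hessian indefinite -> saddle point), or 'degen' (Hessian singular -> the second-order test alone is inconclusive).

Compute the Hessian H = grad^2 f:
  H = [[-1, 0], [0, 1]]
Verify stationarity: grad f(x*) = H x* + g = (0, 0).
Eigenvalues of H: -1, 1.
Eigenvalues have mixed signs, so H is indefinite -> x* is a saddle point.

saddle


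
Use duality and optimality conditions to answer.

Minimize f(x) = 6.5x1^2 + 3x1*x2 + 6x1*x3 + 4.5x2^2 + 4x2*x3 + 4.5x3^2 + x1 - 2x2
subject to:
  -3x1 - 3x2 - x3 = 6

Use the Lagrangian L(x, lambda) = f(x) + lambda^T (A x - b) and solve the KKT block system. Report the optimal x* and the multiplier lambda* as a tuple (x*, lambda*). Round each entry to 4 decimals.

Form the Lagrangian:
  L(x, lambda) = (1/2) x^T Q x + c^T x + lambda^T (A x - b)
Stationarity (grad_x L = 0): Q x + c + A^T lambda = 0.
Primal feasibility: A x = b.

This gives the KKT block system:
  [ Q   A^T ] [ x     ]   [-c ]
  [ A    0  ] [ lambda ] = [ b ]

Solving the linear system:
  x*      = (-1.1382, -1.1294, 0.8026)
  lambda* = (-4.1228)
  f(x*)   = 12.9287

x* = (-1.1382, -1.1294, 0.8026), lambda* = (-4.1228)


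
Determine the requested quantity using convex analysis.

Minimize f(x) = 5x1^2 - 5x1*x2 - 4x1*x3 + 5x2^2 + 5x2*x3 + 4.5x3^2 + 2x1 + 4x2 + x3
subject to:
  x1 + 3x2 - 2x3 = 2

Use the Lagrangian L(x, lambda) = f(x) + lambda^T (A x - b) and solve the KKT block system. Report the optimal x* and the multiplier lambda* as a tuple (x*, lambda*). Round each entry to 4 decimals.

Form the Lagrangian:
  L(x, lambda) = (1/2) x^T Q x + c^T x + lambda^T (A x - b)
Stationarity (grad_x L = 0): Q x + c + A^T lambda = 0.
Primal feasibility: A x = b.

This gives the KKT block system:
  [ Q   A^T ] [ x     ]   [-c ]
  [ A    0  ] [ lambda ] = [ b ]

Solving the linear system:
  x*      = (-0.183, 0.2802, -0.6712)
  lambda* = (-1.4537)
  f(x*)   = 1.4956

x* = (-0.183, 0.2802, -0.6712), lambda* = (-1.4537)


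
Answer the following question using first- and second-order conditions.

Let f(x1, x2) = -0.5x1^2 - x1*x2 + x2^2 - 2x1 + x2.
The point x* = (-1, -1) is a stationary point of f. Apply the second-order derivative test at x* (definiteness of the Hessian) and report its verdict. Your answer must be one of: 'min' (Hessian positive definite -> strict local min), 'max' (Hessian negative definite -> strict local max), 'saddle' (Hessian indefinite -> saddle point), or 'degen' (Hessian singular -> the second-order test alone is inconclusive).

Compute the Hessian H = grad^2 f:
  H = [[-1, -1], [-1, 2]]
Verify stationarity: grad f(x*) = H x* + g = (0, 0).
Eigenvalues of H: -1.3028, 2.3028.
Eigenvalues have mixed signs, so H is indefinite -> x* is a saddle point.

saddle
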